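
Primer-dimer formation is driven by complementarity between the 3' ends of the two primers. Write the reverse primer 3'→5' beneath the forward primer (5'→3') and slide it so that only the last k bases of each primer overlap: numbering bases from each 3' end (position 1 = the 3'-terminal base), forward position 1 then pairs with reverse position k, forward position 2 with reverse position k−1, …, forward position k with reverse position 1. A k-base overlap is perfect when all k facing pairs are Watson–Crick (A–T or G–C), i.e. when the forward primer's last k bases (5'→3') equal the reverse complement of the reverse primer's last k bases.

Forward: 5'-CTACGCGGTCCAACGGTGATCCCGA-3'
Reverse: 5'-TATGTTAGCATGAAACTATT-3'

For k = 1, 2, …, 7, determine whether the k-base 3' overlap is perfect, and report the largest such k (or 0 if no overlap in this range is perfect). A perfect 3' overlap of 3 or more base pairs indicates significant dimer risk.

Last 7 bases (5'→3') — forward …ATCCCGA, reverse …AACTATT.
Reverse complement of the reverse primer's last 7 bases: AATAGTT; its first k bases are the reverse complement of the reverse primer's last k bases, so a perfect k-base overlap needs the forward primer's last k bases to equal them.
Comparing (forward last k vs required): k=1: A vs A ✓; k=2: GA vs AA ✗; k=3: CGA vs AAT ✗; k=4: CCGA vs AATA ✗; k=5: CCCGA vs AATAG ✗; k=6: TCCCGA vs AATAGT ✗; k=7: ATCCCGA vs AATAGTT ✗.
Only k = 1 is perfect, so the longest perfect 3' overlap is 1.

Longest perfect overlap: 1 complementary base pair; below the dimer-risk threshold (threshold 3).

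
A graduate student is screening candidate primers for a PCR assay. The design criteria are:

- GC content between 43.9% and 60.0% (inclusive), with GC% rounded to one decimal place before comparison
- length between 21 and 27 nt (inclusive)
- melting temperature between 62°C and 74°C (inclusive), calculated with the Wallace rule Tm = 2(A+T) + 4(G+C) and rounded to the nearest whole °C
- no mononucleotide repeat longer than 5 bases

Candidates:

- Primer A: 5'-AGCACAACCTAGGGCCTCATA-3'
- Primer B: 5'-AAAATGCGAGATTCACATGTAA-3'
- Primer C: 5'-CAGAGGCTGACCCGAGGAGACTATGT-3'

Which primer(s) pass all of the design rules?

Primer A (21 nt, A=7 T=3 G=4 C=7): GC 11/21 = 52.4% ✓; length 21 ✓; Tm = 2·10 + 4·11 = 64°C ✓; longest run = 3 ✓ — passes.
Primer B (22 nt, A=10 T=5 G=4 C=3): GC 7/22 = 31.8%, outside 43.9–60.0% ✗; length 22 ✓; Tm = 2·15 + 4·7 = 58°C, outside 62–74°C ✗; longest run = 4 ✓ — fails.
Primer C (26 nt, A=7 T=4 G=9 C=6): GC 15/26 = 57.7% ✓; length 26 ✓; Tm = 2·11 + 4·15 = 82°C, outside 62–74°C ✗; longest run = 3 ✓ — fails.

Primer A only.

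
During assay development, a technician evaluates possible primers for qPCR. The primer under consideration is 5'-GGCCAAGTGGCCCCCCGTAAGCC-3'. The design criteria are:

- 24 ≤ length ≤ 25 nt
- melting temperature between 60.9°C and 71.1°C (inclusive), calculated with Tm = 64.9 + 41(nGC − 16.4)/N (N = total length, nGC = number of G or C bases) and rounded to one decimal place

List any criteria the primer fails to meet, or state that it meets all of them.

Fails: length.

Base counts: A=4, T=2, G=7, C=10 (length 23).
length: length 23, outside 24–25 ✗
Tm: Tm = 64.9 + 41·(17 − 16.4)/23 = 66.0°C ✓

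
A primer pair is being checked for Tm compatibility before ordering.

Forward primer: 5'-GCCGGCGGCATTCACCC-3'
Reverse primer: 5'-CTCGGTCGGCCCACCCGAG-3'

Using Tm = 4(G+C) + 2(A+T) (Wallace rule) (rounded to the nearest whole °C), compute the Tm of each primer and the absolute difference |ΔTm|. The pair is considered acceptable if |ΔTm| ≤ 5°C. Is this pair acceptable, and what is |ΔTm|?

|ΔTm| = 8°C; the pair is not acceptable.

Forward: A=2 T=2 G=5 C=8 → Tm = 2·4 + 4·13 = 60°C.
Reverse: A=2 T=2 G=6 C=9 → Tm = 2·4 + 4·15 = 68°C.
|ΔTm| = |60 − 68| = 8°C, > 5°C.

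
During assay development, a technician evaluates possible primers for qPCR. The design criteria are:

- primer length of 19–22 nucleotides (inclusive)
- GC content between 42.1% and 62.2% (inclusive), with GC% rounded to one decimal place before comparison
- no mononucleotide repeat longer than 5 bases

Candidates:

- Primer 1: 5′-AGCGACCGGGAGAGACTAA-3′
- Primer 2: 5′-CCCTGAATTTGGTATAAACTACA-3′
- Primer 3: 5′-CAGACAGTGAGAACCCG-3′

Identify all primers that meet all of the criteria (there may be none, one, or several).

Primer 1 (19 nt, A=7 T=1 G=7 C=4): length 19 ✓; GC 11/19 = 57.9% ✓; longest run = 3 ✓ — passes.
Primer 2 (23 nt, A=8 T=7 G=3 C=5): length 23, outside 19–22 ✗; GC 8/23 = 34.8%, outside 42.1–62.2% ✗; longest run = 3 ✓ — fails.
Primer 3 (17 nt, A=6 T=1 G=5 C=5): length 17, outside 19–22 ✗; GC 10/17 = 58.8% ✓; longest run = 3 ✓ — fails.

Primer 1 only.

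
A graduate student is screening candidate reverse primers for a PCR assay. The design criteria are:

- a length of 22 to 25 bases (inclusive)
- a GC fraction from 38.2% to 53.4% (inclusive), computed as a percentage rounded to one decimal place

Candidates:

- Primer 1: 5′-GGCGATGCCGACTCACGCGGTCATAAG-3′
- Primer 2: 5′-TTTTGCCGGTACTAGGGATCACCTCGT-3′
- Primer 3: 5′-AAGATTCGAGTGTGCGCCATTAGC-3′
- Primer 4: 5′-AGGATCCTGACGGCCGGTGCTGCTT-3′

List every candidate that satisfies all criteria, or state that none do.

Primer 1 (27 nt, A=6 T=4 G=9 C=8): length 27, outside 22–25 ✗; GC 17/27 = 63.0%, outside 38.2–53.4% ✗ — fails.
Primer 2 (27 nt, A=4 T=9 G=7 C=7): length 27, outside 22–25 ✗; GC 14/27 = 51.9% ✓ — fails.
Primer 3 (24 nt, A=6 T=6 G=7 C=5): length 24 ✓; GC 12/24 = 50.0% ✓ — passes.
Primer 4 (25 nt, A=3 T=6 G=9 C=7): length 25 ✓; GC 16/25 = 64.0%, outside 38.2–53.4% ✗ — fails.

Primer 3 only.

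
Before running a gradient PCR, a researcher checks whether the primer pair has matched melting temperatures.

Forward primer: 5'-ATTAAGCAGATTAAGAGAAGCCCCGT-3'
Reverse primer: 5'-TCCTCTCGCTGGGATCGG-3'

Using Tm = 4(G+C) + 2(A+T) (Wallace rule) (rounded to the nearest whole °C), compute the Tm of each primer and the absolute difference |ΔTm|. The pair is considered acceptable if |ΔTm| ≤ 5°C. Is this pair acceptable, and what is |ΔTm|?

Forward: A=10 T=5 G=6 C=5 → Tm = 2·15 + 4·11 = 74°C.
Reverse: A=1 T=5 G=6 C=6 → Tm = 2·6 + 4·12 = 60°C.
|ΔTm| = |74 − 60| = 14°C, > 5°C.

|ΔTm| = 14°C; the pair is not acceptable.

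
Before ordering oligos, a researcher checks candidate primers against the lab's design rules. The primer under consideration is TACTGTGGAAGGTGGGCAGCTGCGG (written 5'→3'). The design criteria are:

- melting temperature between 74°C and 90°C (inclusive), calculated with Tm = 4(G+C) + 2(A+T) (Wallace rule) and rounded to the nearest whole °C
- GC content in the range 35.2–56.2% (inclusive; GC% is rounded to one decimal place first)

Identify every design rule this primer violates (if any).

Base counts: A=4, T=5, G=12, C=4 (length 25).
Tm: Tm = 2·9 + 4·16 = 82°C ✓
GC content: GC 16/25 = 64.0%, outside 35.2–56.2% ✗

Fails: GC content.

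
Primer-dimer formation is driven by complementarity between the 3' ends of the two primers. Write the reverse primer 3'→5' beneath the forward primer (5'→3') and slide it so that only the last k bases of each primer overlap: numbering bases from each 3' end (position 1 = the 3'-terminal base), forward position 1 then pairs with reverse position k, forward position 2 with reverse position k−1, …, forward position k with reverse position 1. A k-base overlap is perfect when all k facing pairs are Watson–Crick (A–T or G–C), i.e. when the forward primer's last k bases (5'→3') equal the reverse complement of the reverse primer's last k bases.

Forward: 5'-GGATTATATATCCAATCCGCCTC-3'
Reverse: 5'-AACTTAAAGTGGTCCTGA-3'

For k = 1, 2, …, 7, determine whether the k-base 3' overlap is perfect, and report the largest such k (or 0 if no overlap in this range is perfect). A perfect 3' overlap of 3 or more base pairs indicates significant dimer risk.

Last 7 bases (5'→3') — forward …CCGCCTC, reverse …GTCCTGA.
Reverse complement of the reverse primer's last 7 bases: TCAGGAC; its first k bases are the reverse complement of the reverse primer's last k bases, so a perfect k-base overlap needs the forward primer's last k bases to equal them.
Comparing (forward last k vs required): k=1: C vs T ✗; k=2: TC vs TC ✓; k=3: CTC vs TCA ✗; k=4: CCTC vs TCAG ✗; k=5: GCCTC vs TCAGG ✗; k=6: CGCCTC vs TCAGGA ✗; k=7: CCGCCTC vs TCAGGAC ✗.
Only k = 2 is perfect, so the longest perfect 3' overlap is 2.

Longest perfect overlap: 2 complementary base pairs; below the dimer-risk threshold (threshold 3).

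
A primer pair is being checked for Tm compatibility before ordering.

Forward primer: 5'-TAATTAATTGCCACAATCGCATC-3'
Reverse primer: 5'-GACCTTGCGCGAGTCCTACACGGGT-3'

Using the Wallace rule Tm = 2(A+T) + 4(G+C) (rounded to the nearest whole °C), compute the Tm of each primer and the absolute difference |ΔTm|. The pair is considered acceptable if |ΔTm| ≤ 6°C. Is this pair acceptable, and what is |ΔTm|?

|ΔTm| = 20°C; the pair is not acceptable.

Forward: A=8 T=7 G=2 C=6 → Tm = 2·15 + 4·8 = 62°C.
Reverse: A=4 T=5 G=8 C=8 → Tm = 2·9 + 4·16 = 82°C.
|ΔTm| = |62 − 82| = 20°C, > 6°C.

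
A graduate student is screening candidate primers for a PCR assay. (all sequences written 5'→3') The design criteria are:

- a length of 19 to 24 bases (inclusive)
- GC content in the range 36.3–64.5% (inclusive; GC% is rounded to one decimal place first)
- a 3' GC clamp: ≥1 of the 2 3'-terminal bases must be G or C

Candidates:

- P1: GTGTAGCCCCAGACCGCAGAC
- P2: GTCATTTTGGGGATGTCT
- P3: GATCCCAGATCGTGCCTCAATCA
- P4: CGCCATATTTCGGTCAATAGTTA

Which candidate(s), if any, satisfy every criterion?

P3 only.

P1 (21 nt, A=5 T=2 G=6 C=8): length 21 ✓; GC 14/21 = 66.7%, outside 36.3–64.5% ✗; 3' end AC has 1 G/C ✓ — fails.
P2 (18 nt, A=2 T=8 G=6 C=2): length 18, outside 19–24 ✗; GC 8/18 = 44.4% ✓; 3' end CT has 1 G/C ✓ — fails.
P3 (23 nt, A=6 T=5 G=4 C=8): length 23 ✓; GC 12/23 = 52.2% ✓; 3' end CA has 1 G/C ✓ — passes.
P4 (23 nt, A=6 T=8 G=4 C=5): length 23 ✓; GC 9/23 = 39.1% ✓; 3' end TA has 0 G/C, need ≥1 ✗ — fails.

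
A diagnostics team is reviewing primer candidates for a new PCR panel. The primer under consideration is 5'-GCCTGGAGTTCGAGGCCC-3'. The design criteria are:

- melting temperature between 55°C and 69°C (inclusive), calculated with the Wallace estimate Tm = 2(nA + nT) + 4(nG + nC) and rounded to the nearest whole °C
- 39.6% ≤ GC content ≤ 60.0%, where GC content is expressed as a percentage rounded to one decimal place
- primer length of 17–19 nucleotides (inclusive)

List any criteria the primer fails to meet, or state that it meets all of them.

Base counts: A=2, T=3, G=7, C=6 (length 18).
Tm: Tm = 2·5 + 4·13 = 62°C ✓
GC content: GC 13/18 = 72.2%, outside 39.6–60.0% ✗
length: length 18 ✓

Fails: GC content.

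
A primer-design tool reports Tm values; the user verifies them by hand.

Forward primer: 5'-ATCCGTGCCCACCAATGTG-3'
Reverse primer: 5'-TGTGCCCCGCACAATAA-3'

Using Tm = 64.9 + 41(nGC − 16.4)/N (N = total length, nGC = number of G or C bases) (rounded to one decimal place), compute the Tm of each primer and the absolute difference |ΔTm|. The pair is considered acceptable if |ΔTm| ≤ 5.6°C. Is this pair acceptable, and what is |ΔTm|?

|ΔTm| = 6.1°C; the pair is not acceptable.

Forward: G+C = 11, N = 19 → Tm = 64.9 + 41·(11 − 16.4)/19 = 53.2°C.
Reverse: G+C = 9, N = 17 → Tm = 64.9 + 41·(9 − 16.4)/17 = 47.1°C.
|ΔTm| = |53.2 − 47.1| = 6.1°C, > 5.6°C.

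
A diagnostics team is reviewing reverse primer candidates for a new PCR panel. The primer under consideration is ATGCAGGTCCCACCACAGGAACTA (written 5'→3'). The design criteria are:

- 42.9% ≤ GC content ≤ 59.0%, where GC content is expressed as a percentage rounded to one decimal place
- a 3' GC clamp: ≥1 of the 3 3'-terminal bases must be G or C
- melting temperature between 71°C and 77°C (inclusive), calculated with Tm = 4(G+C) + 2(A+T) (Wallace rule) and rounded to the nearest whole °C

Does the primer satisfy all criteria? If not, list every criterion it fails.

Base counts: A=8, T=3, G=5, C=8 (length 24).
GC content: GC 13/24 = 54.2% ✓
GC clamp: 3' end CTA has 1 G/C ✓
Tm: Tm = 2·11 + 4·13 = 74°C ✓

Meets all criteria.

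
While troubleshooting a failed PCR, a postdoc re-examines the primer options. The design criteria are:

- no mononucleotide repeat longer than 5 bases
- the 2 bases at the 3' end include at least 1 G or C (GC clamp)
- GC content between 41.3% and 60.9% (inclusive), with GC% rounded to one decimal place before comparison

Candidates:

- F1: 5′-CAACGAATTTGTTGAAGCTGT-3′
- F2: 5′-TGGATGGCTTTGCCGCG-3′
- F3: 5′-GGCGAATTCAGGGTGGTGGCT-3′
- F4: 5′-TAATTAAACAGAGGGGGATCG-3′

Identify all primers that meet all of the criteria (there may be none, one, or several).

F1 (21 nt, A=6 T=7 G=5 C=3): longest run = 3 ✓; 3' end GT has 1 G/C ✓; GC 8/21 = 38.1%, outside 41.3–60.9% ✗ — fails.
F2 (17 nt, A=1 T=5 G=7 C=4): longest run = 3 ✓; 3' end CG has 2 G/C ✓; GC 11/17 = 64.7%, outside 41.3–60.9% ✗ — fails.
F3 (21 nt, A=3 T=5 G=10 C=3): longest run = 3 ✓; 3' end CT has 1 G/C ✓; GC 13/21 = 61.9%, outside 41.3–60.9% ✗ — fails.
F4 (21 nt, A=8 T=4 G=7 C=2): longest run = 5 ✓; 3' end CG has 2 G/C ✓; GC 9/21 = 42.9% ✓ — passes.

F4 only.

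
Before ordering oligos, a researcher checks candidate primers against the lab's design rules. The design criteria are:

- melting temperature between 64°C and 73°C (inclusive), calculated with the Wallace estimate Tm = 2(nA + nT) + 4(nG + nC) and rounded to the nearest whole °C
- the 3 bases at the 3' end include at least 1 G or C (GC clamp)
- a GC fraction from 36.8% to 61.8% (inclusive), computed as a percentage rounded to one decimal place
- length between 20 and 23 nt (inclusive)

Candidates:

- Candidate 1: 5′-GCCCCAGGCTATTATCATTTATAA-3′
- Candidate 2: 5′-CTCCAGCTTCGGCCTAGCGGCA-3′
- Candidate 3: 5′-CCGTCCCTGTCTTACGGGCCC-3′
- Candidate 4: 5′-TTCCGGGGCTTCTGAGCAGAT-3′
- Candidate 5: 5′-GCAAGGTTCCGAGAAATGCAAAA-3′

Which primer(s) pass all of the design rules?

Candidate 1 (24 nt, A=7 T=8 G=3 C=6): Tm = 2·15 + 4·9 = 66°C ✓; 3' end TAA has 0 G/C, need ≥1 ✗; GC 9/24 = 37.5% ✓; length 24, outside 20–23 ✗ — fails.
Candidate 2 (22 nt, A=3 T=4 G=6 C=9): Tm = 2·7 + 4·15 = 74°C, outside 64–73°C ✗; 3' end GCA has 2 G/C ✓; GC 15/22 = 68.2%, outside 36.8–61.8% ✗; length 22 ✓ — fails.
Candidate 3 (21 nt, A=1 T=5 G=5 C=10): Tm = 2·6 + 4·15 = 72°C ✓; 3' end CCC has 3 G/C ✓; GC 15/21 = 71.4%, outside 36.8–61.8% ✗; length 21 ✓ — fails.
Candidate 4 (21 nt, A=3 T=6 G=7 C=5): Tm = 2·9 + 4·12 = 66°C ✓; 3' end GAT has 1 G/C ✓; GC 12/21 = 57.1% ✓; length 21 ✓ — passes.
Candidate 5 (23 nt, A=10 T=3 G=6 C=4): Tm = 2·13 + 4·10 = 66°C ✓; 3' end AAA has 0 G/C, need ≥1 ✗; GC 10/23 = 43.5% ✓; length 23 ✓ — fails.

Candidate 4 only.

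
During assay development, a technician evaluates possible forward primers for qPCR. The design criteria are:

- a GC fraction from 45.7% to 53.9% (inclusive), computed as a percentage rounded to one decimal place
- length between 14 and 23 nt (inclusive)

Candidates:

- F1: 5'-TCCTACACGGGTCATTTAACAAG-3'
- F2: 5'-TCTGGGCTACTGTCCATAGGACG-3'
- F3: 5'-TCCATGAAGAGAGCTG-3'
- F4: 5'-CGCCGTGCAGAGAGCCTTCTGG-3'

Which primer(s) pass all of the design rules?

F3 only.

F1 (23 nt, A=7 T=6 G=4 C=6): GC 10/23 = 43.5%, outside 45.7–53.9% ✗; length 23 ✓ — fails.
F2 (23 nt, A=4 T=6 G=7 C=6): GC 13/23 = 56.5%, outside 45.7–53.9% ✗; length 23 ✓ — fails.
F3 (16 nt, A=5 T=3 G=5 C=3): GC 8/16 = 50.0% ✓; length 16 ✓ — passes.
F4 (22 nt, A=3 T=4 G=8 C=7): GC 15/22 = 68.2%, outside 45.7–53.9% ✗; length 22 ✓ — fails.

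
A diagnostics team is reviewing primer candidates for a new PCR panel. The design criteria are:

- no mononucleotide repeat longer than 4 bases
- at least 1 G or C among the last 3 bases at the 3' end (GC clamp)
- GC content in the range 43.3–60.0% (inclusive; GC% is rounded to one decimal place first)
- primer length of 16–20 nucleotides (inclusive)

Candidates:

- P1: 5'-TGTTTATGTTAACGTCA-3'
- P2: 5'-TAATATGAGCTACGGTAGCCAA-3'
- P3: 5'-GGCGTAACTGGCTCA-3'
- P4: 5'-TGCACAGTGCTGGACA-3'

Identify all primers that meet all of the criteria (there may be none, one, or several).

P1 (17 nt, A=4 T=8 G=3 C=2): longest run = 3 ✓; 3' end TCA has 1 G/C ✓; GC 5/17 = 29.4%, outside 43.3–60.0% ✗; length 17 ✓ — fails.
P2 (22 nt, A=8 T=5 G=5 C=4): longest run = 2 ✓; 3' end CAA has 1 G/C ✓; GC 9/22 = 40.9%, outside 43.3–60.0% ✗; length 22, outside 16–20 ✗ — fails.
P3 (15 nt, A=3 T=3 G=5 C=4): longest run = 2 ✓; 3' end TCA has 1 G/C ✓; GC 9/15 = 60.0% ✓; length 15, outside 16–20 ✗ — fails.
P4 (16 nt, A=4 T=3 G=5 C=4): longest run = 2 ✓; 3' end ACA has 1 G/C ✓; GC 9/16 = 56.3% ✓; length 16 ✓ — passes.

P4 only.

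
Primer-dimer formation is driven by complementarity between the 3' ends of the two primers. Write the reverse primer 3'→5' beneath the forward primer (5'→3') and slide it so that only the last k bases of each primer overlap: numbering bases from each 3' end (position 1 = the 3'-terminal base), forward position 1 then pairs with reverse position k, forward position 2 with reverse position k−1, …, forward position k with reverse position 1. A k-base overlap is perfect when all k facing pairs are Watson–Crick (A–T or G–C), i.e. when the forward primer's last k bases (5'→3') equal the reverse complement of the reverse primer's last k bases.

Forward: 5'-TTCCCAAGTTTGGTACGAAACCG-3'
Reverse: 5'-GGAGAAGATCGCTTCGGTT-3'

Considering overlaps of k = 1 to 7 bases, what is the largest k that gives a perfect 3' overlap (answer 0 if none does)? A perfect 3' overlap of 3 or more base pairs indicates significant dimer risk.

Longest perfect overlap: 5 complementary base pairs; significant dimer risk (threshold 3).

Last 7 bases (5'→3') — forward …GAAACCG, reverse …TTCGGTT.
Reverse complement of the reverse primer's last 7 bases: AACCGAA; its first k bases are the reverse complement of the reverse primer's last k bases, so a perfect k-base overlap needs the forward primer's last k bases to equal them.
Comparing (forward last k vs required): k=1: G vs A ✗; k=2: CG vs AA ✗; k=3: CCG vs AAC ✗; k=4: ACCG vs AACC ✗; k=5: AACCG vs AACCG ✓; k=6: AAACCG vs AACCGA ✗; k=7: GAAACCG vs AACCGAA ✗.
Only k = 5 is perfect, so the longest perfect 3' overlap is 5.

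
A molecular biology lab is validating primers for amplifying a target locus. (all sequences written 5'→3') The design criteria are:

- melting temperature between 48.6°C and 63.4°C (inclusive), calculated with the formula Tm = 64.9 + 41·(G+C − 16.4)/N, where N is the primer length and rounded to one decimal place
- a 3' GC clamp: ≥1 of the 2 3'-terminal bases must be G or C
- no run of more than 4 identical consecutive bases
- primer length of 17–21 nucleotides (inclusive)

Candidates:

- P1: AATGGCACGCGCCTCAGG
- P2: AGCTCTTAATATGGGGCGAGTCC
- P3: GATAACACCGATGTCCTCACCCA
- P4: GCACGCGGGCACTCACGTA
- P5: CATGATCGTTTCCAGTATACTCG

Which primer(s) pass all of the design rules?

P1 only.

P1 (18 nt, A=4 T=2 G=6 C=6): Tm = 64.9 + 41·(12 − 16.4)/18 = 54.9°C ✓; 3' end GG has 2 G/C ✓; longest run = 2 ✓; length 18 ✓ — passes.
P2 (23 nt, A=5 T=6 G=7 C=5): Tm = 64.9 + 41·(12 − 16.4)/23 = 57.1°C ✓; 3' end CC has 2 G/C ✓; longest run = 4 ✓; length 23, outside 17–21 ✗ — fails.
P3 (23 nt, A=7 T=4 G=3 C=9): Tm = 64.9 + 41·(12 − 16.4)/23 = 57.1°C ✓; 3' end CA has 1 G/C ✓; longest run = 3 ✓; length 23, outside 17–21 ✗ — fails.
P4 (19 nt, A=4 T=2 G=6 C=7): Tm = 64.9 + 41·(13 − 16.4)/19 = 57.6°C ✓; 3' end TA has 0 G/C, need ≥1 ✗; longest run = 3 ✓; length 19 ✓ — fails.
P5 (23 nt, A=5 T=8 G=4 C=6): Tm = 64.9 + 41·(10 − 16.4)/23 = 53.5°C ✓; 3' end CG has 2 G/C ✓; longest run = 3 ✓; length 23, outside 17–21 ✗ — fails.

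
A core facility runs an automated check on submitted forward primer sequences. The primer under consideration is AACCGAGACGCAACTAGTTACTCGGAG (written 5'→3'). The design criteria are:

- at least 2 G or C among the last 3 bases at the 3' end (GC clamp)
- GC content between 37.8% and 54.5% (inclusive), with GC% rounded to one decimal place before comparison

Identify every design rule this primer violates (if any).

Base counts: A=9, T=4, G=7, C=7 (length 27).
GC clamp: 3' end GAG has 2 G/C ✓
GC content: GC 14/27 = 51.9% ✓

Meets all criteria.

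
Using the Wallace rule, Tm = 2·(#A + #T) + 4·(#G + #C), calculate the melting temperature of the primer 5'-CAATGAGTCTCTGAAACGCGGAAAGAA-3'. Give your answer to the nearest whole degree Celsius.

Base counts: A=11, T=4, G=7, C=5 (length 27).
Tm = 2·(11+4) + 4·(7+5) = 2·15 + 4·12 = 30 + 48 = 78°C.

78°C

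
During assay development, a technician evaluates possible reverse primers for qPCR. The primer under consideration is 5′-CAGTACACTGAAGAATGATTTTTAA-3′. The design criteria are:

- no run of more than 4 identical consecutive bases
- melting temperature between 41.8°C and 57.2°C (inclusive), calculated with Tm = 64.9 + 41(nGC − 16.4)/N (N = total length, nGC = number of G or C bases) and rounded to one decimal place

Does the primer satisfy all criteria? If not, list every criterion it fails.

Fails: homopolymer run.

Base counts: A=10, T=8, G=4, C=3 (length 25).
homopolymer run: longest run = 5, exceeds 4 ✗
Tm: Tm = 64.9 + 41·(7 − 16.4)/25 = 49.5°C ✓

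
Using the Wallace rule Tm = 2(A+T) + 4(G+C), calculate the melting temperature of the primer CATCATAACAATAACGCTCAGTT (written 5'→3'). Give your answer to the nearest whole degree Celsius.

Base counts: A=9, T=6, G=2, C=6 (length 23).
Tm = 2·(9+6) + 4·(2+6) = 2·15 + 4·8 = 30 + 32 = 62°C.

62°C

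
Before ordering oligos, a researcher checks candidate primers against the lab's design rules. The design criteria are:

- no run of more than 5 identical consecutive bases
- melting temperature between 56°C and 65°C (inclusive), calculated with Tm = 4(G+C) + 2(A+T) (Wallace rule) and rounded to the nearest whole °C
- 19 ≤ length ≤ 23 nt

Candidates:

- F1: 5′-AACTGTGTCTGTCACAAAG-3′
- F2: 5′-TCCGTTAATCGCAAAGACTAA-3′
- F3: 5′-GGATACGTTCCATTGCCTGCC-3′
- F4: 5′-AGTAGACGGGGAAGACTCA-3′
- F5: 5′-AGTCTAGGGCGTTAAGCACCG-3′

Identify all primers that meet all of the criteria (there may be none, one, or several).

F2 and F4.

F1 (19 nt, A=6 T=5 G=4 C=4): longest run = 3 ✓; Tm = 2·11 + 4·8 = 54°C, outside 56–65°C ✗; length 19 ✓ — fails.
F2 (21 nt, A=8 T=5 G=3 C=5): longest run = 3 ✓; Tm = 2·13 + 4·8 = 58°C ✓; length 21 ✓ — passes.
F3 (21 nt, A=3 T=6 G=5 C=7): longest run = 2 ✓; Tm = 2·9 + 4·12 = 66°C, outside 56–65°C ✗; length 21 ✓ — fails.
F4 (19 nt, A=7 T=2 G=7 C=3): longest run = 4 ✓; Tm = 2·9 + 4·10 = 58°C ✓; length 19 ✓ — passes.
F5 (21 nt, A=5 T=4 G=7 C=5): longest run = 3 ✓; Tm = 2·9 + 4·12 = 66°C, outside 56–65°C ✗; length 21 ✓ — fails.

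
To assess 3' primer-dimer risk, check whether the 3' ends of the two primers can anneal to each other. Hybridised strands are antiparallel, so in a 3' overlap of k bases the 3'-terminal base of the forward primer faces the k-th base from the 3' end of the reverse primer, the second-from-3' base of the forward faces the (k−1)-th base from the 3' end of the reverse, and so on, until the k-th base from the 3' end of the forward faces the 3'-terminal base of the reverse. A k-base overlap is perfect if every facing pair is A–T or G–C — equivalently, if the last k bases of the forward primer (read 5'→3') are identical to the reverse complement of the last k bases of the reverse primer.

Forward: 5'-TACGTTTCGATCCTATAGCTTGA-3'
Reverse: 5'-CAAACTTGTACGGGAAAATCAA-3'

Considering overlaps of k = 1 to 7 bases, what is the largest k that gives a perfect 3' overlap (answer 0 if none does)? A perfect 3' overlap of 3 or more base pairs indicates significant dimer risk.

Longest perfect overlap: 4 complementary base pairs; significant dimer risk (threshold 3).

Last 7 bases (5'→3') — forward …AGCTTGA, reverse …AAATCAA.
Reverse complement of the reverse primer's last 7 bases: TTGATTT; its first k bases are the reverse complement of the reverse primer's last k bases, so a perfect k-base overlap needs the forward primer's last k bases to equal them.
Comparing (forward last k vs required): k=1: A vs T ✗; k=2: GA vs TT ✗; k=3: TGA vs TTG ✗; k=4: TTGA vs TTGA ✓; k=5: CTTGA vs TTGAT ✗; k=6: GCTTGA vs TTGATT ✗; k=7: AGCTTGA vs TTGATTT ✗.
Only k = 4 is perfect, so the longest perfect 3' overlap is 4.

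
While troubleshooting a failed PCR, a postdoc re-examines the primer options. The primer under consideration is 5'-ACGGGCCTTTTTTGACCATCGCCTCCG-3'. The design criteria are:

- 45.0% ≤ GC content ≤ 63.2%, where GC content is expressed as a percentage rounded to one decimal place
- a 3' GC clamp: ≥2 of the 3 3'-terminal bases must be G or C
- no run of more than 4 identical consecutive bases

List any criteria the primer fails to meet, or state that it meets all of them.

Base counts: A=3, T=8, G=6, C=10 (length 27).
GC content: GC 16/27 = 59.3% ✓
GC clamp: 3' end CCG has 3 G/C ✓
homopolymer run: longest run = 6, exceeds 4 ✗

Fails: homopolymer run.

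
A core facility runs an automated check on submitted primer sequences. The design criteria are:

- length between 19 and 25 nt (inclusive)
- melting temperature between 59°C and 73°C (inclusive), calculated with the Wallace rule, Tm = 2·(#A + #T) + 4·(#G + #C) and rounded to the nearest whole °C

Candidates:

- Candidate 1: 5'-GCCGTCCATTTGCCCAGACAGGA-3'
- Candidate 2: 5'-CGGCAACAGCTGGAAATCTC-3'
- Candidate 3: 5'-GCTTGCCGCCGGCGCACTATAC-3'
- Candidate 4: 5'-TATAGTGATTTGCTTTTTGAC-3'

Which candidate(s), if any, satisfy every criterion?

Candidate 2 only.

Candidate 1 (23 nt, A=5 T=4 G=6 C=8): length 23 ✓; Tm = 2·9 + 4·14 = 74°C, outside 59–73°C ✗ — fails.
Candidate 2 (20 nt, A=6 T=3 G=5 C=6): length 20 ✓; Tm = 2·9 + 4·11 = 62°C ✓ — passes.
Candidate 3 (22 nt, A=3 T=4 G=6 C=9): length 22 ✓; Tm = 2·7 + 4·15 = 74°C, outside 59–73°C ✗ — fails.
Candidate 4 (21 nt, A=4 T=11 G=4 C=2): length 21 ✓; Tm = 2·15 + 4·6 = 54°C, outside 59–73°C ✗ — fails.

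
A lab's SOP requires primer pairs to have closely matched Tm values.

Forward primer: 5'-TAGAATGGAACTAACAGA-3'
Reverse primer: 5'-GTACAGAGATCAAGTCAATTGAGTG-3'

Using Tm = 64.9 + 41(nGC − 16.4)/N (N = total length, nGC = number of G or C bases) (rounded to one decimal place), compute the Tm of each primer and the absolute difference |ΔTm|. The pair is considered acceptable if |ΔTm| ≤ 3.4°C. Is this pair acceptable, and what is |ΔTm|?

Forward: G+C = 6, N = 18 → Tm = 64.9 + 41·(6 − 16.4)/18 = 41.2°C.
Reverse: G+C = 10, N = 25 → Tm = 64.9 + 41·(10 − 16.4)/25 = 54.4°C.
|ΔTm| = |41.2 − 54.4| = 13.2°C, > 3.4°C.

|ΔTm| = 13.2°C; the pair is not acceptable.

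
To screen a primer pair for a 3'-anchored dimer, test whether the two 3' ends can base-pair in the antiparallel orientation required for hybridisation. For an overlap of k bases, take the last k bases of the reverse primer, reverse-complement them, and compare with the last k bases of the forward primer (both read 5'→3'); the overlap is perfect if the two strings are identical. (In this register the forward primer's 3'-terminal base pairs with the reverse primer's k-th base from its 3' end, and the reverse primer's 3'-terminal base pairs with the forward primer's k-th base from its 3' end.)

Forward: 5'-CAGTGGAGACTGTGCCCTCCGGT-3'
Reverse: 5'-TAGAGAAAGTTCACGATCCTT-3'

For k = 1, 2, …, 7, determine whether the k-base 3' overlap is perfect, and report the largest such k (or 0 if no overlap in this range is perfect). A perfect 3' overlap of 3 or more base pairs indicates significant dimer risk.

Last 7 bases (5'→3') — forward …CTCCGGT, reverse …GATCCTT.
Reverse complement of the reverse primer's last 7 bases: AAGGATC; its first k bases are the reverse complement of the reverse primer's last k bases, so a perfect k-base overlap needs the forward primer's last k bases to equal them.
Comparing (forward last k vs required): k=1: T vs A ✗; k=2: GT vs AA ✗; k=3: GGT vs AAG ✗; k=4: CGGT vs AAGG ✗; k=5: CCGGT vs AAGGA ✗; k=6: TCCGGT vs AAGGAT ✗; k=7: CTCCGGT vs AAGGATC ✗.
No overlap length from 1 to 7 is perfect, so the longest perfect 3' overlap is 0.

Longest perfect overlap: 0 complementary base pairs; below the dimer-risk threshold (threshold 3).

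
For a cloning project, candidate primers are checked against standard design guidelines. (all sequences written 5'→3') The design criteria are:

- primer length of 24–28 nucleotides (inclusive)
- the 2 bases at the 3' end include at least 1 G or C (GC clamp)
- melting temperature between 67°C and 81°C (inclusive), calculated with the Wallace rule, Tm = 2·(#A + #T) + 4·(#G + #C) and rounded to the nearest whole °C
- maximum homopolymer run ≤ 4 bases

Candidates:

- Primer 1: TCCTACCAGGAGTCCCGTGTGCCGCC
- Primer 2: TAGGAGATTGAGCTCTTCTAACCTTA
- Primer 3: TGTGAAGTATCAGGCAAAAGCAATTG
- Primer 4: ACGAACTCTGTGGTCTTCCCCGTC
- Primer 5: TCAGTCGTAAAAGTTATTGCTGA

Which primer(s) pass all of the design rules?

Primer 1 (26 nt, A=3 T=5 G=7 C=11): length 26 ✓; 3' end CC has 2 G/C ✓; Tm = 2·8 + 4·18 = 88°C, outside 67–81°C ✗; longest run = 3 ✓ — fails.
Primer 2 (26 nt, A=7 T=9 G=5 C=5): length 26 ✓; 3' end TA has 0 G/C, need ≥1 ✗; Tm = 2·16 + 4·10 = 72°C ✓; longest run = 2 ✓ — fails.
Primer 3 (26 nt, A=10 T=6 G=7 C=3): length 26 ✓; 3' end TG has 1 G/C ✓; Tm = 2·16 + 4·10 = 72°C ✓; longest run = 4 ✓ — passes.
Primer 4 (24 nt, A=3 T=7 G=5 C=9): length 24 ✓; 3' end TC has 1 G/C ✓; Tm = 2·10 + 4·14 = 76°C ✓; longest run = 4 ✓ — passes.
Primer 5 (23 nt, A=7 T=8 G=5 C=3): length 23, outside 24–28 ✗; 3' end GA has 1 G/C ✓; Tm = 2·15 + 4·8 = 62°C, outside 67–81°C ✗; longest run = 4 ✓ — fails.

Primer 3 and Primer 4.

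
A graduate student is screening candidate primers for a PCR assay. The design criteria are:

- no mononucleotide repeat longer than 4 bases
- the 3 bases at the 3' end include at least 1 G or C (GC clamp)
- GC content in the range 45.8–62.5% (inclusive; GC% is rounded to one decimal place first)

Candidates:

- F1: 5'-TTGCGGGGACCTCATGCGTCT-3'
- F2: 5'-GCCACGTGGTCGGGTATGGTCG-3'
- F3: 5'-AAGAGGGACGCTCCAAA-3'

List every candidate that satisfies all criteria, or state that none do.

F1 (21 nt, A=2 T=6 G=7 C=6): longest run = 4 ✓; 3' end TCT has 1 G/C ✓; GC 13/21 = 61.9% ✓ — passes.
F2 (22 nt, A=2 T=5 G=10 C=5): longest run = 3 ✓; 3' end TCG has 2 G/C ✓; GC 15/22 = 68.2%, outside 45.8–62.5% ✗ — fails.
F3 (17 nt, A=7 T=1 G=5 C=4): longest run = 3 ✓; 3' end AAA has 0 G/C, need ≥1 ✗; GC 9/17 = 52.9% ✓ — fails.

F1 only.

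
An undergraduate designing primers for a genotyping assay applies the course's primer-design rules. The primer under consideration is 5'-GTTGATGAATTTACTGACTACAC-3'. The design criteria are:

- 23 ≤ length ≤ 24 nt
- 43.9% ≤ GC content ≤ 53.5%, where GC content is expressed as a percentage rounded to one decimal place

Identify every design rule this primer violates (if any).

Base counts: A=7, T=8, G=4, C=4 (length 23).
length: length 23 ✓
GC content: GC 8/23 = 34.8%, outside 43.9–53.5% ✗

Fails: GC content.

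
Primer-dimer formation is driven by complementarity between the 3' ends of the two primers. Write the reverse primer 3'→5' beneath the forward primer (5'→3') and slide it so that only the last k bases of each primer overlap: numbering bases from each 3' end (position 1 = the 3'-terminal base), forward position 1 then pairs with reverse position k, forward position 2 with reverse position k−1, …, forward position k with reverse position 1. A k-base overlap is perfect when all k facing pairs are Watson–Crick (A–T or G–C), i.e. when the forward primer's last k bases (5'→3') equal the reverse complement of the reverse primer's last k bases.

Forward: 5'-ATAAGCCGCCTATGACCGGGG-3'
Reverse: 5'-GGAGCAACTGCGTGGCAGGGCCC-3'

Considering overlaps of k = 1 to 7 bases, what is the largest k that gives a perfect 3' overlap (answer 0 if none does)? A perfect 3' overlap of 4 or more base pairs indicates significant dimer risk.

Longest perfect overlap: 3 complementary base pairs; below the dimer-risk threshold (threshold 4).

Last 7 bases (5'→3') — forward …ACCGGGG, reverse …AGGGCCC.
Reverse complement of the reverse primer's last 7 bases: GGGCCCT; its first k bases are the reverse complement of the reverse primer's last k bases, so a perfect k-base overlap needs the forward primer's last k bases to equal them.
Comparing (forward last k vs required): k=1: G vs G ✓; k=2: GG vs GG ✓; k=3: GGG vs GGG ✓; k=4: GGGG vs GGGC ✗; k=5: CGGGG vs GGGCC ✗; k=6: CCGGGG vs GGGCCC ✗; k=7: ACCGGGG vs GGGCCCT ✗.
Perfect overlaps at k = 1, 2, 3; the largest is 3.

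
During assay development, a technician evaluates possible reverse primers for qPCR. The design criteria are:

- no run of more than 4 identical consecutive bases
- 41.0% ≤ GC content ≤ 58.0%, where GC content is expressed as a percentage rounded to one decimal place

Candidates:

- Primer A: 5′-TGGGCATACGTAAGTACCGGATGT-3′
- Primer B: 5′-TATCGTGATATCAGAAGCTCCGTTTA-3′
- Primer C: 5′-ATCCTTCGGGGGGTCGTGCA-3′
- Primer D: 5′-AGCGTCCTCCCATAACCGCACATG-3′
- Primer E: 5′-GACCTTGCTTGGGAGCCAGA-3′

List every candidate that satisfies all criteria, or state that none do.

Primer A only.

Primer A (24 nt, A=6 T=6 G=8 C=4): longest run = 3 ✓; GC 12/24 = 50.0% ✓ — passes.
Primer B (26 nt, A=7 T=9 G=5 C=5): longest run = 3 ✓; GC 10/26 = 38.5%, outside 41.0–58.0% ✗ — fails.
Primer C (20 nt, A=2 T=5 G=8 C=5): longest run = 6, exceeds 4 ✗; GC 13/20 = 65.0%, outside 41.0–58.0% ✗ — fails.
Primer D (24 nt, A=6 T=4 G=4 C=10): longest run = 3 ✓; GC 14/24 = 58.3%, outside 41.0–58.0% ✗ — fails.
Primer E (20 nt, A=4 T=4 G=7 C=5): longest run = 3 ✓; GC 12/20 = 60.0%, outside 41.0–58.0% ✗ — fails.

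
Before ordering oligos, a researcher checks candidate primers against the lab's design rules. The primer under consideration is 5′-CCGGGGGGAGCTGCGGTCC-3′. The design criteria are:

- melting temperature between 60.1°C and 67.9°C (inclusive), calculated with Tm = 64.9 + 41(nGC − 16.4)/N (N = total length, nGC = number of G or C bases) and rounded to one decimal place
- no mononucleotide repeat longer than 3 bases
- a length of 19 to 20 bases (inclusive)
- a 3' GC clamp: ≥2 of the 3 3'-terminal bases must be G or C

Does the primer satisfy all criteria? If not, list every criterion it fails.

Base counts: A=1, T=2, G=10, C=6 (length 19).
Tm: Tm = 64.9 + 41·(16 − 16.4)/19 = 64.0°C ✓
homopolymer run: longest run = 6, exceeds 3 ✗
length: length 19 ✓
GC clamp: 3' end TCC has 2 G/C ✓

Fails: homopolymer run.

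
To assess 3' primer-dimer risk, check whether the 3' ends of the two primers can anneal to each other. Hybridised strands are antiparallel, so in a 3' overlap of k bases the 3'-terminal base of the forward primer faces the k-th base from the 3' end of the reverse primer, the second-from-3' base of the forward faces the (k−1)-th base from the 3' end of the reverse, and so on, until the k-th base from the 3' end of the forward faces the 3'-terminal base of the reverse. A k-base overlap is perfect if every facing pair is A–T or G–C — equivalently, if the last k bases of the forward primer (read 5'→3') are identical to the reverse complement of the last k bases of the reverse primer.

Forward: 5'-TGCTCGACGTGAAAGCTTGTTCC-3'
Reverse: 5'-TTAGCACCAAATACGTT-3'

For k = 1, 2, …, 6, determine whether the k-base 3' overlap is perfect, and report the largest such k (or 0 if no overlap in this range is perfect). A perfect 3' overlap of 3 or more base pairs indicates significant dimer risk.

Last 6 bases (5'→3') — forward …TGTTCC, reverse …TACGTT.
Reverse complement of the reverse primer's last 6 bases: AACGTA; its first k bases are the reverse complement of the reverse primer's last k bases, so a perfect k-base overlap needs the forward primer's last k bases to equal them.
Comparing (forward last k vs required): k=1: C vs A ✗; k=2: CC vs AA ✗; k=3: TCC vs AAC ✗; k=4: TTCC vs AACG ✗; k=5: GTTCC vs AACGT ✗; k=6: TGTTCC vs AACGTA ✗.
No overlap length from 1 to 6 is perfect, so the longest perfect 3' overlap is 0.

Longest perfect overlap: 0 complementary base pairs; below the dimer-risk threshold (threshold 3).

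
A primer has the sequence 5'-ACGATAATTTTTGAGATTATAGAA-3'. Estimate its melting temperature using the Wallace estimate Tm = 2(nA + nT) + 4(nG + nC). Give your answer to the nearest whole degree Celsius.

58°C

Base counts: A=10, T=9, G=4, C=1 (length 24).
Tm = 2·(10+9) + 4·(4+1) = 2·19 + 4·5 = 38 + 20 = 58°C.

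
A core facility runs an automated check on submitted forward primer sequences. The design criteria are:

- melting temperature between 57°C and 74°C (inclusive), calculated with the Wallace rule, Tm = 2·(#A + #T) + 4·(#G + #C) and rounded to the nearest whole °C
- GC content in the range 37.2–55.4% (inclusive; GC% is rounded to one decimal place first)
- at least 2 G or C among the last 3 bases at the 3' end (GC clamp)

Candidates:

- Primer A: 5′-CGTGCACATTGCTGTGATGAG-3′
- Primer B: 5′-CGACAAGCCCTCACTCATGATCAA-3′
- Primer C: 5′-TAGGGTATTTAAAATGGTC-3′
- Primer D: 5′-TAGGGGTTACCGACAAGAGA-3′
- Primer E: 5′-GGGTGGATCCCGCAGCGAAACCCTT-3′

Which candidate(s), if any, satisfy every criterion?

Primer A (21 nt, A=4 T=6 G=7 C=4): Tm = 2·10 + 4·11 = 64°C ✓; GC 11/21 = 52.4% ✓; 3' end GAG has 2 G/C ✓ — passes.
Primer B (24 nt, A=8 T=4 G=3 C=9): Tm = 2·12 + 4·12 = 72°C ✓; GC 12/24 = 50.0% ✓; 3' end CAA has 1 G/C, need ≥2 ✗ — fails.
Primer C (19 nt, A=6 T=7 G=5 C=1): Tm = 2·13 + 4·6 = 50°C, outside 57–74°C ✗; GC 6/19 = 31.6%, outside 37.2–55.4% ✗; 3' end GTC has 2 G/C ✓ — fails.
Primer D (20 nt, A=7 T=3 G=7 C=3): Tm = 2·10 + 4·10 = 60°C ✓; GC 10/20 = 50.0% ✓; 3' end AGA has 1 G/C, need ≥2 ✗ — fails.
Primer E (25 nt, A=5 T=4 G=8 C=8): Tm = 2·9 + 4·16 = 82°C, outside 57–74°C ✗; GC 16/25 = 64.0%, outside 37.2–55.4% ✗; 3' end CTT has 1 G/C, need ≥2 ✗ — fails.

Primer A only.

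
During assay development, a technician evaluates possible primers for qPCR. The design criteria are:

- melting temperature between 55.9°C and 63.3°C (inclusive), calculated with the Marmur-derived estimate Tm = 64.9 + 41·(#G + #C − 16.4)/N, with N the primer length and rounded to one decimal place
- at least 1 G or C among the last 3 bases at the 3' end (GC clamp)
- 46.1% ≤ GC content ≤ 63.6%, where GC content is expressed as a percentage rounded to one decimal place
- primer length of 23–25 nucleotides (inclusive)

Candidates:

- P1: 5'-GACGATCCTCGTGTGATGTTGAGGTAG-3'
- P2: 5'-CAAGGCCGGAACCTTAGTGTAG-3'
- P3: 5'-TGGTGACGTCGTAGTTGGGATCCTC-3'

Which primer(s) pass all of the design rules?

P3 only.

P1 (27 nt, A=5 T=8 G=10 C=4): Tm = 64.9 + 41·(14 − 16.4)/27 = 61.3°C ✓; 3' end TAG has 1 G/C ✓; GC 14/27 = 51.9% ✓; length 27, outside 23–25 ✗ — fails.
P2 (22 nt, A=6 T=4 G=7 C=5): Tm = 64.9 + 41·(12 − 16.4)/22 = 56.7°C ✓; 3' end TAG has 1 G/C ✓; GC 12/22 = 54.5% ✓; length 22, outside 23–25 ✗ — fails.
P3 (25 nt, A=3 T=8 G=9 C=5): Tm = 64.9 + 41·(14 − 16.4)/25 = 61.0°C ✓; 3' end CTC has 2 G/C ✓; GC 14/25 = 56.0% ✓; length 25 ✓ — passes.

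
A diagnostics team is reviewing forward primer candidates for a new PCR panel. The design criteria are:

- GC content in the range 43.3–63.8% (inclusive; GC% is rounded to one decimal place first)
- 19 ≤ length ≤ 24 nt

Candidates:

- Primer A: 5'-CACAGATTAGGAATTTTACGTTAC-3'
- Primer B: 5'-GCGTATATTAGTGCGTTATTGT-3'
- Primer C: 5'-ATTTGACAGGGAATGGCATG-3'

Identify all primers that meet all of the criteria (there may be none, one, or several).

Primer C only.

Primer A (24 nt, A=8 T=8 G=4 C=4): GC 8/24 = 33.3%, outside 43.3–63.8% ✗; length 24 ✓ — fails.
Primer B (22 nt, A=4 T=10 G=6 C=2): GC 8/22 = 36.4%, outside 43.3–63.8% ✗; length 22 ✓ — fails.
Primer C (20 nt, A=6 T=5 G=7 C=2): GC 9/20 = 45.0% ✓; length 20 ✓ — passes.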